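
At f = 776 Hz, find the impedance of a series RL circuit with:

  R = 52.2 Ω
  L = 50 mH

Step 1 — Angular frequency: ω = 2π·f = 2π·776 = 4876 rad/s.
Step 2 — Component impedances:
  R: Z = R = 52.2 Ω
  L: Z = jωL = j·4876·0.05 = 0 + j243.8 Ω
Step 3 — Series combination: Z_total = R + L = 52.2 + j243.8 Ω = 249.3∠77.9° Ω.

Z = 52.2 + j243.8 Ω = 249.3∠77.9° Ω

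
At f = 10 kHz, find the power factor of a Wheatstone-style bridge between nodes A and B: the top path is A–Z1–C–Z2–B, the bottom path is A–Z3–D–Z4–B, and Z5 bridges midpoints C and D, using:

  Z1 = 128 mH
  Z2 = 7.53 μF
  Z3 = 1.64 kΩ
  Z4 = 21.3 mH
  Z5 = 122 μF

Step 1 — Angular frequency: ω = 2π·f = 2π·1e+04 = 6.283e+04 rad/s.
Step 2 — Component impedances:
  Z1: Z = jωL = j·6.283e+04·0.128 = 0 + j8042 Ω
  Z2: Z = 1/(jωC) = -j/(ω·C) = 0 - j2.114 Ω
  Z3: Z = R = 1640 Ω
  Z4: Z = jωL = j·6.283e+04·0.0213 = 0 + j1338 Ω
  Z5: Z = 1/(jωC) = -j/(ω·C) = 0 - j0.1305 Ω
Step 3 — Bridge requires nodal analysis (the Z5 bridge couples midpoints C and D, so the two paths cannot be reduced to a simple series/parallel combination). Setting node B to ground and injecting 1 A at node A, the 3-node admittance system at A, C, D solves to V_A = Z_AB = 1575 + j318.8 Ω = 1607∠11.4° Ω.
Step 4 — Power factor: PF = cos(φ) = Re(Z)/|Z| = 1575/1607 = 0.9801.
Step 5 — Type: Im(Z) = 318.8 ⇒ lagging (phase φ = 11.4°).

PF = 0.9801 (lagging, φ = 11.4°)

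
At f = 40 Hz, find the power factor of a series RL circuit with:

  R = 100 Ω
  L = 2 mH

Step 1 — Angular frequency: ω = 2π·f = 2π·40 = 251.3 rad/s.
Step 2 — Component impedances:
  R: Z = R = 100 Ω
  L: Z = jωL = j·251.3·0.002 = 0 + j0.5027 Ω
Step 3 — Series combination: Z_total = R + L = 100 + j0.5027 Ω = 100∠0.3° Ω.
Step 4 — Power factor: PF = cos(φ) = Re(Z)/|Z| = 100/100 = 1.
Step 5 — Type: Im(Z) = 0.5027 ⇒ lagging (phase φ = 0.3°).

PF = 1 (lagging, φ = 0.3°)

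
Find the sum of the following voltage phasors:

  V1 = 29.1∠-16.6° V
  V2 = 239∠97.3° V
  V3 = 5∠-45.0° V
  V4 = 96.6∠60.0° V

Step 1 — Convert each phasor to rectangular form:
  V1 = 29.1·(cos(-16.6°) + j·sin(-16.6°)) = 27.89 - j8.314 V
  V2 = 239·(cos(97.3°) + j·sin(97.3°)) = -30.37 + j237.1 V
  V3 = 5·(cos(-45.0°) + j·sin(-45.0°)) = 3.536 - j3.536 V
  V4 = 96.6·(cos(60.0°) + j·sin(60.0°)) = 48.3 + j83.66 V
Step 2 — Sum components: V_total = 49.35 + j308.9 V.
Step 3 — Convert to polar: |V_total| = 312.8 V, ∠V_total = 80.9°.

V_total = 312.8∠80.9° V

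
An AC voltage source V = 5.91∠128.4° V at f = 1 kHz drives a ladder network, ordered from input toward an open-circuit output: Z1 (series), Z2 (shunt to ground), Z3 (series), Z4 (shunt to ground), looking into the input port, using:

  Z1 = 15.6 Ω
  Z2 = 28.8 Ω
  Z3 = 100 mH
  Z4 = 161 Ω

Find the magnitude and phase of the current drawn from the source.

Step 1 — Angular frequency: ω = 2π·f = 2π·1000 = 6283 rad/s.
Step 2 — Component impedances:
  Z1: Z = R = 15.6 Ω
  Z2: Z = R = 28.8 Ω
  Z3: Z = jωL = j·6283·0.1 = 0 + j628.3 Ω
  Z4: Z = R = 161 Ω
Step 3 — Ladder network (open output): work backward from the far end, alternating series and parallel combinations. Z_in = 44.03 + j1.21 Ω = 44.05∠1.6° Ω.
Step 4 — Source phasor: V = 5.91∠128.4° V = -3.671 + j4.632 V.
Step 5 — Ohm's law: I = V / Z_total = (-3.671 + j4.632) / (44.03 + j1.21) = -0.08042 + j0.1074 A.
Step 6 — Convert to polar: |I| = 0.1342 A, ∠I = 126.8°.

I = 0.1342∠126.8° A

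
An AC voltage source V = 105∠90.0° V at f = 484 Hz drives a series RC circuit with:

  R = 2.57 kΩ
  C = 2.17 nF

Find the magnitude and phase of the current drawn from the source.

Step 1 — Angular frequency: ω = 2π·f = 2π·484 = 3041 rad/s.
Step 2 — Component impedances:
  R: Z = R = 2570 Ω
  C: Z = 1/(jωC) = -j/(ω·C) = 0 - j1.515e+05 Ω
Step 3 — Series combination: Z_total = R + C = 2570 - j1.515e+05 Ω = 1.516e+05∠-89.0° Ω.
Step 4 — Source phasor: V = 105∠90.0° V = 0 + j105 V.
Step 5 — Ohm's law: I = V / Z_total = (0 + j105) / (2570 - j1.515e+05) = -0.0006927 + j1.175e-05 A.
Step 6 — Convert to polar: |I| = 0.0006928 A, ∠I = 179.0°.

I = 0.0006928∠179.0° A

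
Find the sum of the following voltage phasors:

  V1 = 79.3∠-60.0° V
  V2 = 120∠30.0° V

Step 1 — Convert each phasor to rectangular form:
  V1 = 79.3·(cos(-60.0°) + j·sin(-60.0°)) = 39.65 - j68.68 V
  V2 = 120·(cos(30.0°) + j·sin(30.0°)) = 103.9 + j60 V
Step 2 — Sum components: V_total = 143.6 - j8.676 V.
Step 3 — Convert to polar: |V_total| = 143.8 V, ∠V_total = -3.5°.

V_total = 143.8∠-3.5° V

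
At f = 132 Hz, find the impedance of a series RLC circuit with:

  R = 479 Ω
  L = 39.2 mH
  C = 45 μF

Step 1 — Angular frequency: ω = 2π·f = 2π·132 = 829.4 rad/s.
Step 2 — Component impedances:
  R: Z = R = 479 Ω
  L: Z = jωL = j·829.4·0.0392 = 0 + j32.51 Ω
  C: Z = 1/(jωC) = -j/(ω·C) = 0 - j26.79 Ω
Step 3 — Series combination: Z_total = R + L + C = 479 + j5.718 Ω = 479∠0.7° Ω.

Z = 479 + j5.718 Ω = 479∠0.7° Ω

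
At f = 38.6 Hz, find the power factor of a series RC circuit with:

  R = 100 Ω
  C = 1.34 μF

Step 1 — Angular frequency: ω = 2π·f = 2π·38.6 = 242.5 rad/s.
Step 2 — Component impedances:
  R: Z = R = 100 Ω
  C: Z = 1/(jωC) = -j/(ω·C) = 0 - j3077 Ω
Step 3 — Series combination: Z_total = R + C = 100 - j3077 Ω = 3079∠-88.1° Ω.
Step 4 — Power factor: PF = cos(φ) = Re(Z)/|Z| = 100/3079 = 0.03248.
Step 5 — Type: Im(Z) = -3077 ⇒ leading (phase φ = -88.1°).

PF = 0.03248 (leading, φ = -88.1°)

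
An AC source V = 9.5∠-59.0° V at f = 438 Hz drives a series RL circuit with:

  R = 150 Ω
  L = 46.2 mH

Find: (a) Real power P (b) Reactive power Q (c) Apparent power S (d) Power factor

Step 1 — Angular frequency: ω = 2π·f = 2π·438 = 2752 rad/s.
Step 2 — Component impedances:
  R: Z = R = 150 Ω
  L: Z = jωL = j·2752·0.0462 = 0 + j127.1 Ω
Step 3 — Series combination: Z_total = R + L = 150 + j127.1 Ω = 196.6∠40.3° Ω.
Step 4 — Source phasor: V = 9.5∠-59.0° V = 4.893 - j8.143 V.
Step 5 — Current: I = V / Z = -0.007795 - j0.04768 A = 0.04831∠-99.3° A.
Step 6 — Complex power: S = V·I* = 0.3501 + j0.2968 VA.
Step 7 — Real power: P = Re(S) = 0.3501 W.
Step 8 — Reactive power: Q = Im(S) = 0.2968 VAR.
Step 9 — Apparent power: |S| = 0.459 VA.
Step 10 — Power factor: PF = P/|S| = 0.7628 (lagging).

(a) P = 0.3501 W  (b) Q = 0.2968 VAR  (c) S = 0.459 VA  (d) PF = 0.7628 (lagging)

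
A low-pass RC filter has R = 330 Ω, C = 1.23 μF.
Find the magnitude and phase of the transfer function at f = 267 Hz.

Step 1 — Angular frequency: ω = 2π·267 = 1678 rad/s.
Step 2 — Transfer function: H(jω) = 1/(1 + jωRC).
Step 3 — Denominator: 1 + jωRC = 1 + j·1678·330·1.23e-06 = 1 + j0.6809.
Step 4 — H = 0.6832 - j0.4652.
Step 5 — Magnitude: |H| = 0.8266 (-1.7 dB); phase: φ = -34.3°.

|H| = 0.8266 (-1.7 dB), φ = -34.3°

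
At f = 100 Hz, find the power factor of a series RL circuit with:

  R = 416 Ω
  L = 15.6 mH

Step 1 — Angular frequency: ω = 2π·f = 2π·100 = 628.3 rad/s.
Step 2 — Component impedances:
  R: Z = R = 416 Ω
  L: Z = jωL = j·628.3·0.0156 = 0 + j9.802 Ω
Step 3 — Series combination: Z_total = R + L = 416 + j9.802 Ω = 416.1∠1.3° Ω.
Step 4 — Power factor: PF = cos(φ) = Re(Z)/|Z| = 416/416.12 = 0.9997.
Step 5 — Type: Im(Z) = 9.802 ⇒ lagging (phase φ = 1.3°).

PF = 0.9997 (lagging, φ = 1.3°)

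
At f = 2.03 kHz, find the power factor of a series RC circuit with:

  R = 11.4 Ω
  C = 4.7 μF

Step 1 — Angular frequency: ω = 2π·f = 2π·2030 = 1.275e+04 rad/s.
Step 2 — Component impedances:
  R: Z = R = 11.4 Ω
  C: Z = 1/(jωC) = -j/(ω·C) = 0 - j16.68 Ω
Step 3 — Series combination: Z_total = R + C = 11.4 - j16.68 Ω = 20.2∠-55.7° Ω.
Step 4 — Power factor: PF = cos(φ) = Re(Z)/|Z| = 11.4/20.204 = 0.5642.
Step 5 — Type: Im(Z) = -16.68 ⇒ leading (phase φ = -55.7°).

PF = 0.5642 (leading, φ = -55.7°)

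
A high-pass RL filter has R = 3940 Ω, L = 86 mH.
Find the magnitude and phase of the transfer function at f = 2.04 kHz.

Step 1 — Angular frequency: ω = 2π·2040 = 1.282e+04 rad/s.
Step 2 — Transfer function: H(jω) = jωL/(R + jωL).
Step 3 — Numerator jωL = j·1102; denominator R + jωL = 3940 + j1102.
Step 4 — H = 0.07259 + j0.2595.
Step 5 — Magnitude: |H| = 0.2694 (-11.4 dB); phase: φ = 74.4°.

|H| = 0.2694 (-11.4 dB), φ = 74.4°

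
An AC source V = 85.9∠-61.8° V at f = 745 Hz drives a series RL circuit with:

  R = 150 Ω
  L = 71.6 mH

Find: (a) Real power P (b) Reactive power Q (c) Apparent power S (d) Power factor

Step 1 — Angular frequency: ω = 2π·f = 2π·745 = 4681 rad/s.
Step 2 — Component impedances:
  R: Z = R = 150 Ω
  L: Z = jωL = j·4681·0.0716 = 0 + j335.2 Ω
Step 3 — Series combination: Z_total = R + L = 150 + j335.2 Ω = 367.2∠65.9° Ω.
Step 4 — Source phasor: V = 85.9∠-61.8° V = 40.59 - j75.7 V.
Step 5 — Current: I = V / Z = -0.143 - j0.1851 A = 0.2339∠-127.7° A.
Step 6 — Complex power: S = V·I* = 8.209 + j18.34 VA.
Step 7 — Real power: P = Re(S) = 8.209 W.
Step 8 — Reactive power: Q = Im(S) = 18.34 VAR.
Step 9 — Apparent power: |S| = 20.1 VA.
Step 10 — Power factor: PF = P/|S| = 0.4085 (lagging).

(a) P = 8.209 W  (b) Q = 18.34 VAR  (c) S = 20.1 VA  (d) PF = 0.4085 (lagging)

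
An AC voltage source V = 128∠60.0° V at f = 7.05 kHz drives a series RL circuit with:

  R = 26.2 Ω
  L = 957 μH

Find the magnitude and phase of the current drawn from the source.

Step 1 — Angular frequency: ω = 2π·f = 2π·7050 = 4.43e+04 rad/s.
Step 2 — Component impedances:
  R: Z = R = 26.2 Ω
  L: Z = jωL = j·4.43e+04·0.000957 = 0 + j42.39 Ω
Step 3 — Series combination: Z_total = R + L = 26.2 + j42.39 Ω = 49.83∠58.3° Ω.
Step 4 — Source phasor: V = 128∠60.0° V = 64 + j110.9 V.
Step 5 — Ohm's law: I = V / Z_total = (64 + j110.9) / (26.2 + j42.39) = 2.567 + j0.077 A.
Step 6 — Convert to polar: |I| = 2.568 A, ∠I = 1.7°.

I = 2.568∠1.7° A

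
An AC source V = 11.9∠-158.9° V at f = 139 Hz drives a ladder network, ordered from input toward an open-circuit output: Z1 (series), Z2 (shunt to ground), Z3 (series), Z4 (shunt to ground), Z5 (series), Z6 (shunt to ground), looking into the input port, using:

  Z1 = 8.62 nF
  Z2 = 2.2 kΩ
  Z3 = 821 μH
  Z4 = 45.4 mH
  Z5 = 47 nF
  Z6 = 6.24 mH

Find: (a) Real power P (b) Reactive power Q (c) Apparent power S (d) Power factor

Step 1 — Angular frequency: ω = 2π·f = 2π·139 = 873.4 rad/s.
Step 2 — Component impedances:
  Z1: Z = 1/(jωC) = -j/(ω·C) = 0 - j1.328e+05 Ω
  Z2: Z = R = 2200 Ω
  Z3: Z = jωL = j·873.4·0.000821 = 0 + j0.717 Ω
  Z4: Z = jωL = j·873.4·0.0454 = 0 + j39.65 Ω
  Z5: Z = 1/(jωC) = -j/(ω·C) = 0 - j2.436e+04 Ω
  Z6: Z = jωL = j·873.4·0.00624 = 0 + j5.45 Ω
Step 3 — Ladder network (open output): work backward from the far end, alternating series and parallel combinations. Z_in = 0.7428 - j1.328e+05 Ω = 1.328e+05∠-90.0° Ω.
Step 4 — Source phasor: V = 11.9∠-158.9° V = -11.1 - j4.284 V.
Step 5 — Current: I = V / Z = 3.226e-05 - j8.361e-05 A = 8.962e-05∠-68.9° A.
Step 6 — Complex power: S = V·I* = 5.966e-09 - j0.001066 VA.
Step 7 — Real power: P = Re(S) = 5.966e-09 W.
Step 8 — Reactive power: Q = Im(S) = -0.001066 VAR.
Step 9 — Apparent power: |S| = 0.001066 VA.
Step 10 — Power factor: PF = P/|S| = 5.594e-06 (leading).

(a) P = 5.966e-09 W  (b) Q = -0.001066 VAR  (c) S = 0.001066 VA  (d) PF = 5.594e-06 (leading)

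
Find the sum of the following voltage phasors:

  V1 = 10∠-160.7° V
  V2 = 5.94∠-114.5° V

Step 1 — Convert each phasor to rectangular form:
  V1 = 10·(cos(-160.7°) + j·sin(-160.7°)) = -9.438 - j3.305 V
  V2 = 5.94·(cos(-114.5°) + j·sin(-114.5°)) = -2.463 - j5.405 V
Step 2 — Sum components: V_total = -11.9 - j8.71 V.
Step 3 — Convert to polar: |V_total| = 14.75 V, ∠V_total = -143.8°.

V_total = 14.75∠-143.8° V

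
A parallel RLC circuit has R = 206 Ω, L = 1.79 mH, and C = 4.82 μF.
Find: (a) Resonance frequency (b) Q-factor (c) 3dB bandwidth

Step 1 — Resonance: ω₀ = 1/√(LC) = 1/√(0.00179·4.82e-06) = 1.077e+04 rad/s.
Step 2 — f₀ = ω₀/(2π) = 1713 Hz.
Step 3 — Parallel Q: Q = R/(ω₀L) = 206/(1.077e+04·0.00179) = 10.69.
Step 4 — Bandwidth: Δω = ω₀/Q = 1007 rad/s; BW = Δω/(2π) = 160.3 Hz.

(a) f₀ = 1713 Hz  (b) Q = 10.69  (c) BW = 160.3 Hz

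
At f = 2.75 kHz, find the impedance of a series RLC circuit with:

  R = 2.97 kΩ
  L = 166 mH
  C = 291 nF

Step 1 — Angular frequency: ω = 2π·f = 2π·2750 = 1.728e+04 rad/s.
Step 2 — Component impedances:
  R: Z = R = 2970 Ω
  L: Z = jωL = j·1.728e+04·0.166 = 0 + j2868 Ω
  C: Z = 1/(jωC) = -j/(ω·C) = 0 - j198.9 Ω
Step 3 — Series combination: Z_total = R + L + C = 2970 + j2669 Ω = 3993∠41.9° Ω.

Z = 2970 + j2669 Ω = 3993∠41.9° Ω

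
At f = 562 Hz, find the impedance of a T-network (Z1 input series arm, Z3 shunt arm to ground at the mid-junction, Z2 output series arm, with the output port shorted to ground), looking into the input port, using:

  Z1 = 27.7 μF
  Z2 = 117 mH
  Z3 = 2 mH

Step 1 — Angular frequency: ω = 2π·f = 2π·562 = 3531 rad/s.
Step 2 — Component impedances:
  Z1: Z = 1/(jωC) = -j/(ω·C) = 0 - j10.22 Ω
  Z2: Z = jωL = j·3531·0.117 = 0 + j413.1 Ω
  Z3: Z = jωL = j·3531·0.002 = 0 + j7.062 Ω
Step 3 — With the output port shorted to ground, the output series arm Z2 runs from the junction to ground; the shunt arm Z3 also runs from the junction to ground. They appear in parallel: Z3 || Z2 = 0 + j6.944 Ω.
Step 4 — Series with input arm Z1: Z_in = Z1 + (Z3 || Z2) = 0 - j3.28 Ω = 3.28∠-90.0° Ω.

Z = 0 - j3.28 Ω = 3.28∠-90.0° Ω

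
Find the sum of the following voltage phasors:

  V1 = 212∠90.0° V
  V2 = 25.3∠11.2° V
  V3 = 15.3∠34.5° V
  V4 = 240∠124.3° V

Step 1 — Convert each phasor to rectangular form:
  V1 = 212·(cos(90.0°) + j·sin(90.0°)) = 0 + j212 V
  V2 = 25.3·(cos(11.2°) + j·sin(11.2°)) = 24.82 + j4.914 V
  V3 = 15.3·(cos(34.5°) + j·sin(34.5°)) = 12.61 + j8.666 V
  V4 = 240·(cos(124.3°) + j·sin(124.3°)) = -135.2 + j198.3 V
Step 2 — Sum components: V_total = -97.82 + j423.8 V.
Step 3 — Convert to polar: |V_total| = 435 V, ∠V_total = 103.0°.

V_total = 435∠103.0° V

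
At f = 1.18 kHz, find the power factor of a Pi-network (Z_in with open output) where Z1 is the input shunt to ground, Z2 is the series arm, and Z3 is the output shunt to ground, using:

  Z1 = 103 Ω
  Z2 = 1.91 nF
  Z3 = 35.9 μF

Step 1 — Angular frequency: ω = 2π·f = 2π·1180 = 7414 rad/s.
Step 2 — Component impedances:
  Z1: Z = R = 103 Ω
  Z2: Z = 1/(jωC) = -j/(ω·C) = 0 - j7.062e+04 Ω
  Z3: Z = 1/(jωC) = -j/(ω·C) = 0 - j3.757 Ω
Step 3 — With open output, the series arm Z2 and the output shunt Z3 appear in series to ground: Z2 + Z3 = 0 - j7.062e+04 Ω.
Step 4 — Parallel with input shunt Z1: Z_in = Z1 || (Z2 + Z3) = 103 - j0.1502 Ω = 103∠-0.1° Ω.
Step 5 — Power factor: PF = cos(φ) = Re(Z)/|Z| = 103/103 = 1.
Step 6 — Type: Im(Z) = -0.1502 ⇒ leading (phase φ = -0.1°).

PF = 1 (leading, φ = -0.1°)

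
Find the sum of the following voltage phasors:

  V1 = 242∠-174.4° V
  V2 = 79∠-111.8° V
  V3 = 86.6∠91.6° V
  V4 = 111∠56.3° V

Step 1 — Convert each phasor to rectangular form:
  V1 = 242·(cos(-174.4°) + j·sin(-174.4°)) = -240.8 - j23.62 V
  V2 = 79·(cos(-111.8°) + j·sin(-111.8°)) = -29.34 - j73.35 V
  V3 = 86.6·(cos(91.6°) + j·sin(91.6°)) = -2.418 + j86.57 V
  V4 = 111·(cos(56.3°) + j·sin(56.3°)) = 61.59 + j92.35 V
Step 2 — Sum components: V_total = -211 + j81.95 V.
Step 3 — Convert to polar: |V_total| = 226.4 V, ∠V_total = 158.8°.

V_total = 226.4∠158.8° V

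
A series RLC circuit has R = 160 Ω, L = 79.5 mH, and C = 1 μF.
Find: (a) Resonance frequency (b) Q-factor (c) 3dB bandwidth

Step 1 — Resonance: ω₀ = 1/√(LC) = 1/√(0.0795·1e-06) = 3547 rad/s.
Step 2 — f₀ = ω₀/(2π) = 564.5 Hz.
Step 3 — Series Q: Q = ω₀L/R = 3547·0.0795/160 = 1.762.
Step 4 — Bandwidth: Δω = ω₀/Q = 2013 rad/s; BW = Δω/(2π) = 320.3 Hz.

(a) f₀ = 564.5 Hz  (b) Q = 1.762  (c) BW = 320.3 Hz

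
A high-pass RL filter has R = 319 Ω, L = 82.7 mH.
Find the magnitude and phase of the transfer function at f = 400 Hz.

Step 1 — Angular frequency: ω = 2π·400 = 2513 rad/s.
Step 2 — Transfer function: H(jω) = jωL/(R + jωL).
Step 3 — Numerator jωL = j·207.8; denominator R + jωL = 319 + j207.8.
Step 4 — H = 0.298 + j0.4574.
Step 5 — Magnitude: |H| = 0.5459 (-5.3 dB); phase: φ = 56.9°.

|H| = 0.5459 (-5.3 dB), φ = 56.9°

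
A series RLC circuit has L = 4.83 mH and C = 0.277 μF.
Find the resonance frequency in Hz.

Step 1 — Resonance condition Im(Z)=0 gives ω₀ = 1/√(LC).
Step 2 — ω₀ = 1/√(0.00483·2.77e-07) = 2.734e+04 rad/s.
Step 3 — f₀ = ω₀/(2π) = 4351 Hz.

f₀ = 4351 Hz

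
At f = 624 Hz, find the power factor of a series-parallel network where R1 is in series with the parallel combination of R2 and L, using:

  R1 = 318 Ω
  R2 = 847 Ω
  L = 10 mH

Step 1 — Angular frequency: ω = 2π·f = 2π·624 = 3921 rad/s.
Step 2 — Component impedances:
  R1: Z = R = 318 Ω
  R2: Z = R = 847 Ω
  L: Z = jωL = j·3921·0.01 = 0 + j39.21 Ω
Step 3 — Parallel branch: R2 || L = 1/(1/R2 + 1/L) = 1.811 + j39.12 Ω.
Step 4 — Series with R1: Z_total = R1 + (R2 || L) = 319.8 + j39.12 Ω = 322.2∠7.0° Ω.
Step 5 — Power factor: PF = cos(φ) = Re(Z)/|Z| = 319.8/322.2 = 0.9926.
Step 6 — Type: Im(Z) = 39.12 ⇒ lagging (phase φ = 7.0°).

PF = 0.9926 (lagging, φ = 7.0°)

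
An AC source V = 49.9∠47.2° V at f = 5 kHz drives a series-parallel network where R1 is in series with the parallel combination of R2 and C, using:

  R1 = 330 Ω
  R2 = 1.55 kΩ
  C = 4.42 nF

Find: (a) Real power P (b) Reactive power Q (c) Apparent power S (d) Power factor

Step 1 — Angular frequency: ω = 2π·f = 2π·5000 = 3.142e+04 rad/s.
Step 2 — Component impedances:
  R1: Z = R = 330 Ω
  R2: Z = R = 1550 Ω
  C: Z = 1/(jωC) = -j/(ω·C) = 0 - j7202 Ω
Step 3 — Parallel branch: R2 || C = 1/(1/R2 + 1/C) = 1481 - j318.8 Ω.
Step 4 — Series with R1: Z_total = R1 + (R2 || C) = 1811 - j318.8 Ω = 1839∠-10.0° Ω.
Step 5 — Source phasor: V = 49.9∠47.2° V = 33.9 + j36.61 V.
Step 6 — Current: I = V / Z = 0.0147 + j0.0228 A = 0.02713∠57.2° A.
Step 7 — Complex power: S = V·I* = 1.333 - j0.2347 VA.
Step 8 — Real power: P = Re(S) = 1.333 W.
Step 9 — Reactive power: Q = Im(S) = -0.2347 VAR.
Step 10 — Apparent power: |S| = 1.354 VA.
Step 11 — Power factor: PF = P/|S| = 0.9849 (leading).

(a) P = 1.333 W  (b) Q = -0.2347 VAR  (c) S = 1.354 VA  (d) PF = 0.9849 (leading)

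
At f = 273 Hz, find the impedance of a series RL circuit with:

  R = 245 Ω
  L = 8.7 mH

Step 1 — Angular frequency: ω = 2π·f = 2π·273 = 1715 rad/s.
Step 2 — Component impedances:
  R: Z = R = 245 Ω
  L: Z = jωL = j·1715·0.0087 = 0 + j14.92 Ω
Step 3 — Series combination: Z_total = R + L = 245 + j14.92 Ω = 245.5∠3.5° Ω.

Z = 245 + j14.92 Ω = 245.5∠3.5° Ω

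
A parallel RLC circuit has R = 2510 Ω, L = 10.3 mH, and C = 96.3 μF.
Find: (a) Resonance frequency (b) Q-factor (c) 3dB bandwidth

Step 1 — Resonance: ω₀ = 1/√(LC) = 1/√(0.0103·9.63e-05) = 1004 rad/s.
Step 2 — f₀ = ω₀/(2π) = 159.8 Hz.
Step 3 — Parallel Q: Q = R/(ω₀L) = 2510/(1004·0.0103) = 242.7.
Step 4 — Bandwidth: Δω = ω₀/Q = 4.137 rad/s; BW = Δω/(2π) = 0.6584 Hz.

(a) f₀ = 159.8 Hz  (b) Q = 242.7  (c) BW = 0.6584 Hz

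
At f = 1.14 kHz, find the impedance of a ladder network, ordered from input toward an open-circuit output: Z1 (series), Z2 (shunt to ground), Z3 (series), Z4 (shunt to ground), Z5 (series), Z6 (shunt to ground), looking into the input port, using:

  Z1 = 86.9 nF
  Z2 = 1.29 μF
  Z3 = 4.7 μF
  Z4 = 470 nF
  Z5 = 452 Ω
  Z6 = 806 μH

Step 1 — Angular frequency: ω = 2π·f = 2π·1140 = 7163 rad/s.
Step 2 — Component impedances:
  Z1: Z = 1/(jωC) = -j/(ω·C) = 0 - j1607 Ω
  Z2: Z = 1/(jωC) = -j/(ω·C) = 0 - j108.2 Ω
  Z3: Z = 1/(jωC) = -j/(ω·C) = 0 - j29.7 Ω
  Z4: Z = 1/(jωC) = -j/(ω·C) = 0 - j297 Ω
  Z5: Z = R = 452 Ω
  Z6: Z = jωL = j·7163·0.000806 = 0 + j5.773 Ω
Step 3 — Ladder network (open output): work backward from the far end, alternating series and parallel combinations. Z_in = 11.64 - j1686 Ω = 1686∠-89.6° Ω.

Z = 11.64 - j1686 Ω = 1686∠-89.6° Ω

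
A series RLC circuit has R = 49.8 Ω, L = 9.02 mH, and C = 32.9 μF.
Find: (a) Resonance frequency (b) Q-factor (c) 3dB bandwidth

Step 1 — Resonance: ω₀ = 1/√(LC) = 1/√(0.00902·3.29e-05) = 1836 rad/s.
Step 2 — f₀ = ω₀/(2π) = 292.2 Hz.
Step 3 — Series Q: Q = ω₀L/R = 1836·0.00902/49.8 = 0.3325.
Step 4 — Bandwidth: Δω = ω₀/Q = 5521 rad/s; BW = Δω/(2π) = 878.7 Hz.

(a) f₀ = 292.2 Hz  (b) Q = 0.3325  (c) BW = 878.7 Hz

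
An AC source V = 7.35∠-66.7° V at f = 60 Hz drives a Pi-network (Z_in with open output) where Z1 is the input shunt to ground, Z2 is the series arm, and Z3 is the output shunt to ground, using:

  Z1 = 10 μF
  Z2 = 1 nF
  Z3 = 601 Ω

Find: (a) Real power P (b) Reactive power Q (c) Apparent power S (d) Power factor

Step 1 — Angular frequency: ω = 2π·f = 2π·60 = 377 rad/s.
Step 2 — Component impedances:
  Z1: Z = 1/(jωC) = -j/(ω·C) = 0 - j265.3 Ω
  Z2: Z = 1/(jωC) = -j/(ω·C) = 0 - j2.653e+06 Ω
  Z3: Z = R = 601 Ω
Step 3 — With open output, the series arm Z2 and the output shunt Z3 appear in series to ground: Z2 + Z3 = 601 - j2.653e+06 Ω.
Step 4 — Parallel with input shunt Z1: Z_in = Z1 || (Z2 + Z3) = 6.009e-06 - j265.2 Ω = 265.2∠-90.0° Ω.
Step 5 — Source phasor: V = 7.35∠-66.7° V = 2.907 - j6.751 V.
Step 6 — Current: I = V / Z = 0.02545 + j0.01096 A = 0.02771∠23.3° A.
Step 7 — Complex power: S = V·I* = 4.614e-09 - j0.2037 VA.
Step 8 — Real power: P = Re(S) = 4.614e-09 W.
Step 9 — Reactive power: Q = Im(S) = -0.2037 VAR.
Step 10 — Apparent power: |S| = 0.2037 VA.
Step 11 — Power factor: PF = P/|S| = 2.265e-08 (leading).

(a) P = 4.614e-09 W  (b) Q = -0.2037 VAR  (c) S = 0.2037 VA  (d) PF = 2.265e-08 (leading)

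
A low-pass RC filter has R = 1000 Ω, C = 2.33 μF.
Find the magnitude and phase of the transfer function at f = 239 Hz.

Step 1 — Angular frequency: ω = 2π·239 = 1502 rad/s.
Step 2 — Transfer function: H(jω) = 1/(1 + jωRC).
Step 3 — Denominator: 1 + jωRC = 1 + j·1502·1000·2.33e-06 = 1 + j3.499.
Step 4 — H = 0.07551 - j0.2642.
Step 5 — Magnitude: |H| = 0.2748 (-11.2 dB); phase: φ = -74.0°.

|H| = 0.2748 (-11.2 dB), φ = -74.0°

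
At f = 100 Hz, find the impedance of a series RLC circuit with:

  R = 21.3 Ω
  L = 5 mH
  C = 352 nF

Step 1 — Angular frequency: ω = 2π·f = 2π·100 = 628.3 rad/s.
Step 2 — Component impedances:
  R: Z = R = 21.3 Ω
  L: Z = jωL = j·628.3·0.005 = 0 + j3.142 Ω
  C: Z = 1/(jωC) = -j/(ω·C) = 0 - j4521 Ω
Step 3 — Series combination: Z_total = R + L + C = 21.3 - j4518 Ω = 4518∠-89.7° Ω.

Z = 21.3 - j4518 Ω = 4518∠-89.7° Ω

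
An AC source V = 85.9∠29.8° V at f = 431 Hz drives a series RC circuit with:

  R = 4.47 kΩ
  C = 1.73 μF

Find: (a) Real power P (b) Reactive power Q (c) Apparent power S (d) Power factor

Step 1 — Angular frequency: ω = 2π·f = 2π·431 = 2708 rad/s.
Step 2 — Component impedances:
  R: Z = R = 4470 Ω
  C: Z = 1/(jωC) = -j/(ω·C) = 0 - j213.5 Ω
Step 3 — Series combination: Z_total = R + C = 4470 - j213.5 Ω = 4475∠-2.7° Ω.
Step 4 — Source phasor: V = 85.9∠29.8° V = 74.54 + j42.69 V.
Step 5 — Current: I = V / Z = 0.01618 + j0.01032 A = 0.0192∠32.5° A.
Step 6 — Complex power: S = V·I* = 1.647 - j0.07865 VA.
Step 7 — Real power: P = Re(S) = 1.647 W.
Step 8 — Reactive power: Q = Im(S) = -0.07865 VAR.
Step 9 — Apparent power: |S| = 1.649 VA.
Step 10 — Power factor: PF = P/|S| = 0.9989 (leading).

(a) P = 1.647 W  (b) Q = -0.07865 VAR  (c) S = 1.649 VA  (d) PF = 0.9989 (leading)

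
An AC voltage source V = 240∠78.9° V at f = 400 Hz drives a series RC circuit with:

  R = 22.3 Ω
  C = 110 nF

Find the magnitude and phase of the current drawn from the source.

Step 1 — Angular frequency: ω = 2π·f = 2π·400 = 2513 rad/s.
Step 2 — Component impedances:
  R: Z = R = 22.3 Ω
  C: Z = 1/(jωC) = -j/(ω·C) = 0 - j3617 Ω
Step 3 — Series combination: Z_total = R + C = 22.3 - j3617 Ω = 3617∠-89.6° Ω.
Step 4 — Source phasor: V = 240∠78.9° V = 46.21 + j235.5 V.
Step 5 — Ohm's law: I = V / Z_total = (46.21 + j235.5) / (22.3 - j3617) = -0.06503 + j0.01317 A.
Step 6 — Convert to polar: |I| = 0.06635 A, ∠I = 168.5°.

I = 0.06635∠168.5° A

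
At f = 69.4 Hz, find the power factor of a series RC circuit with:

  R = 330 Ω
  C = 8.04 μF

Step 1 — Angular frequency: ω = 2π·f = 2π·69.4 = 436.1 rad/s.
Step 2 — Component impedances:
  R: Z = R = 330 Ω
  C: Z = 1/(jωC) = -j/(ω·C) = 0 - j285.2 Ω
Step 3 — Series combination: Z_total = R + C = 330 - j285.2 Ω = 436.2∠-40.8° Ω.
Step 4 — Power factor: PF = cos(φ) = Re(Z)/|Z| = 330/436.19 = 0.7566.
Step 5 — Type: Im(Z) = -285.2 ⇒ leading (phase φ = -40.8°).

PF = 0.7566 (leading, φ = -40.8°)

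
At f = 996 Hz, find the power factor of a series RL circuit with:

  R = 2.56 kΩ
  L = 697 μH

Step 1 — Angular frequency: ω = 2π·f = 2π·996 = 6258 rad/s.
Step 2 — Component impedances:
  R: Z = R = 2560 Ω
  L: Z = jωL = j·6258·0.000697 = 0 + j4.362 Ω
Step 3 — Series combination: Z_total = R + L = 2560 + j4.362 Ω = 2560∠0.1° Ω.
Step 4 — Power factor: PF = cos(φ) = Re(Z)/|Z| = 2560/2560 = 1.
Step 5 — Type: Im(Z) = 4.362 ⇒ lagging (phase φ = 0.1°).

PF = 1 (lagging, φ = 0.1°)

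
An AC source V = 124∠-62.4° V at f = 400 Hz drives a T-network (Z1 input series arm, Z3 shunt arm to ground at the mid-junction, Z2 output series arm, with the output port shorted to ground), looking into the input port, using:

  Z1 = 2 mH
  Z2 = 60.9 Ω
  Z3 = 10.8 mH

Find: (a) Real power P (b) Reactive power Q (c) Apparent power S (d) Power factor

Step 1 — Angular frequency: ω = 2π·f = 2π·400 = 2513 rad/s.
Step 2 — Component impedances:
  Z1: Z = jωL = j·2513·0.002 = 0 + j5.027 Ω
  Z2: Z = R = 60.9 Ω
  Z3: Z = jωL = j·2513·0.0108 = 0 + j27.14 Ω
Step 3 — With the output port shorted to ground, the output series arm Z2 runs from the junction to ground; the shunt arm Z3 also runs from the junction to ground. They appear in parallel: Z3 || Z2 = 10.09 + j22.64 Ω.
Step 4 — Series with input arm Z1: Z_in = Z1 + (Z3 || Z2) = 10.09 + j27.67 Ω = 29.45∠70.0° Ω.
Step 5 — Source phasor: V = 124∠-62.4° V = 57.45 - j109.9 V.
Step 6 — Current: I = V / Z = -2.837 - j3.111 A = 4.21∠-132.4° A.
Step 7 — Complex power: S = V·I* = 178.9 + j490.4 VA.
Step 8 — Real power: P = Re(S) = 178.9 W.
Step 9 — Reactive power: Q = Im(S) = 490.4 VAR.
Step 10 — Apparent power: |S| = 522 VA.
Step 11 — Power factor: PF = P/|S| = 0.3427 (lagging).

(a) P = 178.9 W  (b) Q = 490.4 VAR  (c) S = 522 VA  (d) PF = 0.3427 (lagging)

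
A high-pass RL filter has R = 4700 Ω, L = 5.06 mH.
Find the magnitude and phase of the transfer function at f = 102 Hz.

Step 1 — Angular frequency: ω = 2π·102 = 640.9 rad/s.
Step 2 — Transfer function: H(jω) = jωL/(R + jωL).
Step 3 — Numerator jωL = j·3.243; denominator R + jωL = 4700 + j3.243.
Step 4 — H = 4.761e-07 + j0.00069.
Step 5 — Magnitude: |H| = 0.00069 (-63.2 dB); phase: φ = 90.0°.

|H| = 0.00069 (-63.2 dB), φ = 90.0°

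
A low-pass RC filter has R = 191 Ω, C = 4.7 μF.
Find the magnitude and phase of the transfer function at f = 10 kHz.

Step 1 — Angular frequency: ω = 2π·1e+04 = 6.283e+04 rad/s.
Step 2 — Transfer function: H(jω) = 1/(1 + jωRC).
Step 3 — Denominator: 1 + jωRC = 1 + j·6.283e+04·191·4.7e-06 = 1 + j56.4.
Step 4 — H = 0.0003142 - j0.01772.
Step 5 — Magnitude: |H| = 0.01773 (-35.0 dB); phase: φ = -89.0°.

|H| = 0.01773 (-35.0 dB), φ = -89.0°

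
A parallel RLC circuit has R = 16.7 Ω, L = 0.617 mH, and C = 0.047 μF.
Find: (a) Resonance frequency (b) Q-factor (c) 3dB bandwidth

Step 1 — Resonance: ω₀ = 1/√(LC) = 1/√(0.000617·4.7e-08) = 1.857e+05 rad/s.
Step 2 — f₀ = ω₀/(2π) = 2.955e+04 Hz.
Step 3 — Parallel Q: Q = R/(ω₀L) = 16.7/(1.857e+05·0.000617) = 0.1458.
Step 4 — Bandwidth: Δω = ω₀/Q = 1.274e+06 rad/s; BW = Δω/(2π) = 2.028e+05 Hz.

(a) f₀ = 2.955e+04 Hz  (b) Q = 0.1458  (c) BW = 2.028e+05 Hz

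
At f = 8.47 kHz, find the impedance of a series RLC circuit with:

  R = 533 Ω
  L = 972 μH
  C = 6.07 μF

Step 1 — Angular frequency: ω = 2π·f = 2π·8470 = 5.322e+04 rad/s.
Step 2 — Component impedances:
  R: Z = R = 533 Ω
  L: Z = jωL = j·5.322e+04·0.000972 = 0 + j51.73 Ω
  C: Z = 1/(jωC) = -j/(ω·C) = 0 - j3.096 Ω
Step 3 — Series combination: Z_total = R + L + C = 533 + j48.63 Ω = 535.2∠5.2° Ω.

Z = 533 + j48.63 Ω = 535.2∠5.2° Ω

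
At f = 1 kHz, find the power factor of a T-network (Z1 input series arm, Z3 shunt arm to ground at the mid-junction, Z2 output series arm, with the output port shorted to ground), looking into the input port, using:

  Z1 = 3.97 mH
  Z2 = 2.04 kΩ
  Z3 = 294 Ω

Step 1 — Angular frequency: ω = 2π·f = 2π·1000 = 6283 rad/s.
Step 2 — Component impedances:
  Z1: Z = jωL = j·6283·0.00397 = 0 + j24.94 Ω
  Z2: Z = R = 2040 Ω
  Z3: Z = R = 294 Ω
Step 3 — With the output port shorted to ground, the output series arm Z2 runs from the junction to ground; the shunt arm Z3 also runs from the junction to ground. They appear in parallel: Z3 || Z2 = 257 Ω.
Step 4 — Series with input arm Z1: Z_in = Z1 + (Z3 || Z2) = 257 + j24.94 Ω = 258.2∠5.5° Ω.
Step 5 — Power factor: PF = cos(φ) = Re(Z)/|Z| = 256.967/258.174 = 0.9953.
Step 6 — Type: Im(Z) = 24.94 ⇒ lagging (phase φ = 5.5°).

PF = 0.9953 (lagging, φ = 5.5°)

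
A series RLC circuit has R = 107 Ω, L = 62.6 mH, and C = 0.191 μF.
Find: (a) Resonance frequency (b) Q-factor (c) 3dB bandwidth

Step 1 — Resonance: ω₀ = 1/√(LC) = 1/√(0.0626·1.91e-07) = 9145 rad/s.
Step 2 — f₀ = ω₀/(2π) = 1456 Hz.
Step 3 — Series Q: Q = ω₀L/R = 9145·0.0626/107 = 5.35.
Step 4 — Bandwidth: Δω = ω₀/Q = 1709 rad/s; BW = Δω/(2π) = 272 Hz.

(a) f₀ = 1456 Hz  (b) Q = 5.35  (c) BW = 272 Hz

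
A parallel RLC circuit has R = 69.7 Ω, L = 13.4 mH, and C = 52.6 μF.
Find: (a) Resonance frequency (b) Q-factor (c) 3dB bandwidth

Step 1 — Resonance: ω₀ = 1/√(LC) = 1/√(0.0134·5.26e-05) = 1191 rad/s.
Step 2 — f₀ = ω₀/(2π) = 189.6 Hz.
Step 3 — Parallel Q: Q = R/(ω₀L) = 69.7/(1191·0.0134) = 4.367.
Step 4 — Bandwidth: Δω = ω₀/Q = 272.8 rad/s; BW = Δω/(2π) = 43.41 Hz.

(a) f₀ = 189.6 Hz  (b) Q = 4.367  (c) BW = 43.41 Hz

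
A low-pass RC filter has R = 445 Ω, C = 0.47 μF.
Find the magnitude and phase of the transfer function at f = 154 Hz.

Step 1 — Angular frequency: ω = 2π·154 = 967.6 rad/s.
Step 2 — Transfer function: H(jω) = 1/(1 + jωRC).
Step 3 — Denominator: 1 + jωRC = 1 + j·967.6·445·4.7e-07 = 1 + j0.2024.
Step 4 — H = 0.9607 - j0.1944.
Step 5 — Magnitude: |H| = 0.9801 (-0.2 dB); phase: φ = -11.4°.

|H| = 0.9801 (-0.2 dB), φ = -11.4°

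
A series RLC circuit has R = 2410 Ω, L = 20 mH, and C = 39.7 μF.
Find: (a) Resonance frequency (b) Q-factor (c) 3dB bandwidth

Step 1 — Resonance condition Im(Z)=0 gives ω₀ = 1/√(LC).
Step 2 — ω₀ = 1/√(0.02·3.97e-05) = 1122 rad/s.
Step 3 — f₀ = ω₀/(2π) = 178.6 Hz.
Step 4 — Series Q: Q = ω₀L/R = 1122·0.02/2410 = 0.009313.
Step 5 — 3dB bandwidth: Δω = ω₀/Q = 1.205e+05 rad/s; BW = Δω/(2π) = 1.918e+04 Hz.

(a) f₀ = 178.6 Hz  (b) Q = 0.009313  (c) BW = 1.918e+04 Hz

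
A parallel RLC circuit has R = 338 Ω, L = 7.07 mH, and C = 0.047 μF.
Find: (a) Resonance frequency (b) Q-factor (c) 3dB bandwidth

Step 1 — Resonance: ω₀ = 1/√(LC) = 1/√(0.00707·4.7e-08) = 5.486e+04 rad/s.
Step 2 — f₀ = ω₀/(2π) = 8731 Hz.
Step 3 — Parallel Q: Q = R/(ω₀L) = 338/(5.486e+04·0.00707) = 0.8715.
Step 4 — Bandwidth: Δω = ω₀/Q = 6.295e+04 rad/s; BW = Δω/(2π) = 1.002e+04 Hz.

(a) f₀ = 8731 Hz  (b) Q = 0.8715  (c) BW = 1.002e+04 Hz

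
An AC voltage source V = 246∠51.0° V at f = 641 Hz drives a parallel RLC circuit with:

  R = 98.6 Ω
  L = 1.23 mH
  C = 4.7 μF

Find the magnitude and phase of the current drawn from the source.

Step 1 — Angular frequency: ω = 2π·f = 2π·641 = 4028 rad/s.
Step 2 — Component impedances:
  R: Z = R = 98.6 Ω
  L: Z = jωL = j·4028·0.00123 = 0 + j4.954 Ω
  C: Z = 1/(jωC) = -j/(ω·C) = 0 - j52.83 Ω
Step 3 — Parallel combination: 1/Z_total = 1/R + 1/L + 1/C; Z_total = 0.3021 + j5.45 Ω = 5.458∠86.8° Ω.
Step 4 — Source phasor: V = 246∠51.0° V = 154.8 + j191.2 V.
Step 5 — Ohm's law: I = V / Z_total = (154.8 + j191.2) / (0.3021 + j5.45) = 36.54 - j26.38 A.
Step 6 — Convert to polar: |I| = 45.07 A, ∠I = -35.8°.

I = 45.07∠-35.8° A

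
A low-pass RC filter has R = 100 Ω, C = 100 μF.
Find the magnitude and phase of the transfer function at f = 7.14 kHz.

Step 1 — Angular frequency: ω = 2π·7140 = 4.486e+04 rad/s.
Step 2 — Transfer function: H(jω) = 1/(1 + jωRC).
Step 3 — Denominator: 1 + jωRC = 1 + j·4.486e+04·100·0.0001 = 1 + j448.6.
Step 4 — H = 4.969e-06 - j0.002229.
Step 5 — Magnitude: |H| = 0.002229 (-53.0 dB); phase: φ = -89.9°.

|H| = 0.002229 (-53.0 dB), φ = -89.9°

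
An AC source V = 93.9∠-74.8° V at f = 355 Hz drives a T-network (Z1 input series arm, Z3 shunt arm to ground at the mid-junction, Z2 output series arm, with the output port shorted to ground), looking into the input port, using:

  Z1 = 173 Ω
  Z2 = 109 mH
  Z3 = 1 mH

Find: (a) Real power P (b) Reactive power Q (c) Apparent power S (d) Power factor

Step 1 — Angular frequency: ω = 2π·f = 2π·355 = 2231 rad/s.
Step 2 — Component impedances:
  Z1: Z = R = 173 Ω
  Z2: Z = jωL = j·2231·0.109 = 0 + j243.1 Ω
  Z3: Z = jωL = j·2231·0.001 = 0 + j2.231 Ω
Step 3 — With the output port shorted to ground, the output series arm Z2 runs from the junction to ground; the shunt arm Z3 also runs from the junction to ground. They appear in parallel: Z3 || Z2 = 0 + j2.21 Ω.
Step 4 — Series with input arm Z1: Z_in = Z1 + (Z3 || Z2) = 173 + j2.21 Ω = 173∠0.7° Ω.
Step 5 — Source phasor: V = 93.9∠-74.8° V = 24.62 - j90.62 V.
Step 6 — Current: I = V / Z = 0.1356 - j0.5255 A = 0.5427∠-75.5° A.
Step 7 — Complex power: S = V·I* = 50.96 + j0.651 VA.
Step 8 — Real power: P = Re(S) = 50.96 W.
Step 9 — Reactive power: Q = Im(S) = 0.651 VAR.
Step 10 — Apparent power: |S| = 50.96 VA.
Step 11 — Power factor: PF = P/|S| = 0.9999 (lagging).

(a) P = 50.96 W  (b) Q = 0.651 VAR  (c) S = 50.96 VA  (d) PF = 0.9999 (lagging)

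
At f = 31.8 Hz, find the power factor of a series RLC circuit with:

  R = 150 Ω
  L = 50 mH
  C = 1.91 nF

Step 1 — Angular frequency: ω = 2π·f = 2π·31.8 = 199.8 rad/s.
Step 2 — Component impedances:
  R: Z = R = 150 Ω
  L: Z = jωL = j·199.8·0.05 = 0 + j9.99 Ω
  C: Z = 1/(jωC) = -j/(ω·C) = 0 - j2.62e+06 Ω
Step 3 — Series combination: Z_total = R + L + C = 150 - j2.62e+06 Ω = 2.62e+06∠-90.0° Ω.
Step 4 — Power factor: PF = cos(φ) = Re(Z)/|Z| = 150/2.62034e+06 = 5.724e-05.
Step 5 — Type: Im(Z) = -2.62e+06 ⇒ leading (phase φ = -90.0°).

PF = 5.724e-05 (leading, φ = -90.0°)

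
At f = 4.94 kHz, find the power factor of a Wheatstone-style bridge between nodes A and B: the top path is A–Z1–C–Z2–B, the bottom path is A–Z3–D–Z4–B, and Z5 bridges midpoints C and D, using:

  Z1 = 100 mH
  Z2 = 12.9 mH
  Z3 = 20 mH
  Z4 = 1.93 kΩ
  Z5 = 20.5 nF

Step 1 — Angular frequency: ω = 2π·f = 2π·4940 = 3.104e+04 rad/s.
Step 2 — Component impedances:
  Z1: Z = jωL = j·3.104e+04·0.1 = 0 + j3104 Ω
  Z2: Z = jωL = j·3.104e+04·0.0129 = 0 + j400.4 Ω
  Z3: Z = jωL = j·3.104e+04·0.02 = 0 + j620.8 Ω
  Z4: Z = R = 1930 Ω
  Z5: Z = 1/(jωC) = -j/(ω·C) = 0 - j1572 Ω
Step 3 — Bridge requires nodal analysis (the Z5 bridge couples midpoints C and D, so the two paths cannot be reduced to a simple series/parallel combination). Setting node B to ground and injecting 1 A at node A, the 3-node admittance system at A, C, D solves to V_A = Z_AB = 737.9 - j83.93 Ω = 742.6∠-6.5° Ω.
Step 4 — Power factor: PF = cos(φ) = Re(Z)/|Z| = 737.89/742.65 = 0.9936.
Step 5 — Type: Im(Z) = -83.93 ⇒ leading (phase φ = -6.5°).

PF = 0.9936 (leading, φ = -6.5°)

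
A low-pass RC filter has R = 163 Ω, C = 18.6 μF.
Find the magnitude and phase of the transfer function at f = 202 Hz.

Step 1 — Angular frequency: ω = 2π·202 = 1269 rad/s.
Step 2 — Transfer function: H(jω) = 1/(1 + jωRC).
Step 3 — Denominator: 1 + jωRC = 1 + j·1269·163·1.86e-05 = 1 + j3.848.
Step 4 — H = 0.06326 - j0.2434.
Step 5 — Magnitude: |H| = 0.2515 (-12.0 dB); phase: φ = -75.4°.

|H| = 0.2515 (-12.0 dB), φ = -75.4°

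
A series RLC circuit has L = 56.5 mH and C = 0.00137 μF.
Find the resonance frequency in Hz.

Step 1 — Resonance condition Im(Z)=0 gives ω₀ = 1/√(LC).
Step 2 — ω₀ = 1/√(0.0565·1.37e-09) = 1.137e+05 rad/s.
Step 3 — f₀ = ω₀/(2π) = 1.809e+04 Hz.

f₀ = 1.809e+04 Hz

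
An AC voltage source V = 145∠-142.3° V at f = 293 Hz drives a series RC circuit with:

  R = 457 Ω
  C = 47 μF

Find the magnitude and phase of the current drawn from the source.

Step 1 — Angular frequency: ω = 2π·f = 2π·293 = 1841 rad/s.
Step 2 — Component impedances:
  R: Z = R = 457 Ω
  C: Z = 1/(jωC) = -j/(ω·C) = 0 - j11.56 Ω
Step 3 — Series combination: Z_total = R + C = 457 - j11.56 Ω = 457.1∠-1.4° Ω.
Step 4 — Source phasor: V = 145∠-142.3° V = -114.7 - j88.67 V.
Step 5 — Ohm's law: I = V / Z_total = (-114.7 - j88.67) / (457 - j11.56) = -0.246 - j0.2003 A.
Step 6 — Convert to polar: |I| = 0.3172 A, ∠I = -140.9°.

I = 0.3172∠-140.9° A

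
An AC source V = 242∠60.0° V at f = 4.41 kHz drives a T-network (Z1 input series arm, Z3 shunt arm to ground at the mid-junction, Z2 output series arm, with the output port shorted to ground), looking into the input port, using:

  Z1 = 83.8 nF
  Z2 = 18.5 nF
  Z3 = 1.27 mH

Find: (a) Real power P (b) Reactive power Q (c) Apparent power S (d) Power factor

Step 1 — Angular frequency: ω = 2π·f = 2π·4410 = 2.771e+04 rad/s.
Step 2 — Component impedances:
  Z1: Z = 1/(jωC) = -j/(ω·C) = 0 - j430.7 Ω
  Z2: Z = 1/(jωC) = -j/(ω·C) = 0 - j1951 Ω
  Z3: Z = jωL = j·2.771e+04·0.00127 = 0 + j35.19 Ω
Step 3 — With the output port shorted to ground, the output series arm Z2 runs from the junction to ground; the shunt arm Z3 also runs from the junction to ground. They appear in parallel: Z3 || Z2 = 0 + j35.84 Ω.
Step 4 — Series with input arm Z1: Z_in = Z1 + (Z3 || Z2) = 0 - j394.8 Ω = 394.8∠-90.0° Ω.
Step 5 — Source phasor: V = 242∠60.0° V = 121 + j209.6 V.
Step 6 — Current: I = V / Z = -0.5308 + j0.3065 A = 0.6129∠150.0° A.
Step 7 — Complex power: S = V·I* = 0 - j148.3 VA.
Step 8 — Real power: P = Re(S) = 0 W.
Step 9 — Reactive power: Q = Im(S) = -148.3 VAR.
Step 10 — Apparent power: |S| = 148.3 VA.
Step 11 — Power factor: PF = P/|S| = 0 (leading).

(a) P = 0 W  (b) Q = -148.3 VAR  (c) S = 148.3 VA  (d) PF = 0 (leading)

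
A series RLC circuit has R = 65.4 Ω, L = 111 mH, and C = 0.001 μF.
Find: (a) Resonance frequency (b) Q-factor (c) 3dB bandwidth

Step 1 — Resonance: ω₀ = 1/√(LC) = 1/√(0.111·1e-09) = 9.492e+04 rad/s.
Step 2 — f₀ = ω₀/(2π) = 1.511e+04 Hz.
Step 3 — Series Q: Q = ω₀L/R = 9.492e+04·0.111/65.4 = 161.1.
Step 4 — Bandwidth: Δω = ω₀/Q = 589.2 rad/s; BW = Δω/(2π) = 93.77 Hz.

(a) f₀ = 1.511e+04 Hz  (b) Q = 161.1  (c) BW = 93.77 Hz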